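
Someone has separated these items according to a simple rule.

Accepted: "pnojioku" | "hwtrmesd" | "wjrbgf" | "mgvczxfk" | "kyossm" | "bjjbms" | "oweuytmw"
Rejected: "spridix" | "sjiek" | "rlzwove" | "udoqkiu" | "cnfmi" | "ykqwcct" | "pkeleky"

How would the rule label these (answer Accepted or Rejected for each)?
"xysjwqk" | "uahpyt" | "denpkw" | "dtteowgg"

Rejected, Accepted, Accepted, Accepted

The simplest hypothesis consistent with all the labels is: even length.
"xysjwqk" — length 7, hence Rejected. "uahpyt" — length 6, hence Accepted. "denpkw" — length 6, hence Accepted. "dtteowgg" — length 8, hence Accepted.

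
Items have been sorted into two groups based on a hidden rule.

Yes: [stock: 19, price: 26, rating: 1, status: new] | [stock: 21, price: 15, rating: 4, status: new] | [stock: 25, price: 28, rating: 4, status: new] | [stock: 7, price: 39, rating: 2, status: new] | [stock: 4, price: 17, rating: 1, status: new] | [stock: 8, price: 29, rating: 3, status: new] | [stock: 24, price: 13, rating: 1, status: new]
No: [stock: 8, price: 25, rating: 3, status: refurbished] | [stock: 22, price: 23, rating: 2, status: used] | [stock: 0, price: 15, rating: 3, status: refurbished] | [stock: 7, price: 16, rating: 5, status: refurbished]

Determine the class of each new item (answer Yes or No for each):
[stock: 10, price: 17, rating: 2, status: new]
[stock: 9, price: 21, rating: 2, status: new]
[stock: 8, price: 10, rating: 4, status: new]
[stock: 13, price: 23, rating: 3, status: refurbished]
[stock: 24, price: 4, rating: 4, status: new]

Yes, Yes, Yes, No, Yes

The rule appears to be: status is new.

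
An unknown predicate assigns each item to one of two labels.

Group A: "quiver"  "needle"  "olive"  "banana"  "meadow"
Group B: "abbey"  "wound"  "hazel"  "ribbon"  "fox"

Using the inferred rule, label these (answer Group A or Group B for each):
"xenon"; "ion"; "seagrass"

Group B, Group B, Group A

The classifier is using: has ≥ 3 vowels.
Group B: "xenon", since 2 vowels. Group B: "ion", since 2 vowels. Group A: "seagrass", since 3 vowels.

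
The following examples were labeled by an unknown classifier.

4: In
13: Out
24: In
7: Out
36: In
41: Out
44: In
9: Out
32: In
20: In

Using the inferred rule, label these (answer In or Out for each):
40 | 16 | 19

In, In, Out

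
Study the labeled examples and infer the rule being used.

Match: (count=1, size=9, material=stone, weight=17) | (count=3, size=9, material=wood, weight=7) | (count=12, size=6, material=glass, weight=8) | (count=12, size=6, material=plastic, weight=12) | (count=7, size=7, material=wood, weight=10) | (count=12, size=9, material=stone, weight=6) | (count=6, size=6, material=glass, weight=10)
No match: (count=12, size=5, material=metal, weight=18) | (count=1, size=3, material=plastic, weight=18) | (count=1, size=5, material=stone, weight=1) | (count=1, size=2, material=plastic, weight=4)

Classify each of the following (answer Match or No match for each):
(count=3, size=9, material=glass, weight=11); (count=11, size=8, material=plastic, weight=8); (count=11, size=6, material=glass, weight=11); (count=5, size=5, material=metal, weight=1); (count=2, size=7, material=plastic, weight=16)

A rule that fits every label: size ≥ 6 — true of each 'Match' example, false of each 'No match' one.
(count=3, size=9, material=glass, weight=11) — size = 9, hence Match.
(count=11, size=8, material=plastic, weight=8) — size = 8, hence Match.
(count=11, size=6, material=glass, weight=11) — size = 6, hence Match.
(count=5, size=5, material=metal, weight=1) — size = 5, hence No match.
(count=2, size=7, material=plastic, weight=16) — size = 7, hence Match.

Match, Match, Match, No match, Match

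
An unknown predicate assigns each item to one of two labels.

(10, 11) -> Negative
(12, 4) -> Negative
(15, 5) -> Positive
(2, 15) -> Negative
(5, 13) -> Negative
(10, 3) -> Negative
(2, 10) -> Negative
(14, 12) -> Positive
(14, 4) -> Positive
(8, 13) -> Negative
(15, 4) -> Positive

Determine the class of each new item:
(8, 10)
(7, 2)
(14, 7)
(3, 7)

Negative, Negative, Positive, Negative

The rule appears to be: first ≥ 13.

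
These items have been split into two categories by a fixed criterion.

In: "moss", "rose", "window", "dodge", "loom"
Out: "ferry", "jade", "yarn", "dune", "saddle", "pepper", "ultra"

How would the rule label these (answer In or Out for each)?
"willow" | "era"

Rule: contains 'o'. This holds for each 'In' example and fails for each 'Out' one.

In, Out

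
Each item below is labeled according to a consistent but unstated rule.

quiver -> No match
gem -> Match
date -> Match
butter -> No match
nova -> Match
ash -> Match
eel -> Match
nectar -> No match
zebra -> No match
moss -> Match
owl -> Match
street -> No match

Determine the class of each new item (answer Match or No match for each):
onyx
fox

Match, Match

The pattern is that an item is 'Match' exactly when: length ≤ 4.
onyx → length 4 → Match.
fox → length 3 → Match.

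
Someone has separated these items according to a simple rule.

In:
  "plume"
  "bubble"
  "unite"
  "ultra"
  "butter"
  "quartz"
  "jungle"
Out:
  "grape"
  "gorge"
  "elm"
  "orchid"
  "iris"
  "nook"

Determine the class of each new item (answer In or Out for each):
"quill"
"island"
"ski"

All 'In' examples share one property — contains 'u' — and every 'Out' example lacks it.
"quill": In (has 'u'). "island": Out (no 'u'). "ski": Out (no 'u').

In, Out, Out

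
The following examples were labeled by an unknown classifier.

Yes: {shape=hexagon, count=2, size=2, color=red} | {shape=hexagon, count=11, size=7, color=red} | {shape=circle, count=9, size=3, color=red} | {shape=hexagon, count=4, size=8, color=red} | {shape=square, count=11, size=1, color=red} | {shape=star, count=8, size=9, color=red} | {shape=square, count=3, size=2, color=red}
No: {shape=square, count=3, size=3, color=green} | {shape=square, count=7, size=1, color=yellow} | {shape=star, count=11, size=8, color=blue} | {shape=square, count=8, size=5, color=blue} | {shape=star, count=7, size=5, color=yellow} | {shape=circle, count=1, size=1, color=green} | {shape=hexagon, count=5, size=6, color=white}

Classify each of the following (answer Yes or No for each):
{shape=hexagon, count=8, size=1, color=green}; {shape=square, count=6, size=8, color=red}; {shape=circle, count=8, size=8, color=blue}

Every 'Yes' example satisfies: color is red. None of the 'No' examples do.
{shape=hexagon, count=8, size=1, color=green}: color is green, fails the rule → No. {shape=square, count=6, size=8, color=red}: color is red, passes → Yes. {shape=circle, count=8, size=8, color=blue}: color is blue, fails the rule → No.

No, Yes, No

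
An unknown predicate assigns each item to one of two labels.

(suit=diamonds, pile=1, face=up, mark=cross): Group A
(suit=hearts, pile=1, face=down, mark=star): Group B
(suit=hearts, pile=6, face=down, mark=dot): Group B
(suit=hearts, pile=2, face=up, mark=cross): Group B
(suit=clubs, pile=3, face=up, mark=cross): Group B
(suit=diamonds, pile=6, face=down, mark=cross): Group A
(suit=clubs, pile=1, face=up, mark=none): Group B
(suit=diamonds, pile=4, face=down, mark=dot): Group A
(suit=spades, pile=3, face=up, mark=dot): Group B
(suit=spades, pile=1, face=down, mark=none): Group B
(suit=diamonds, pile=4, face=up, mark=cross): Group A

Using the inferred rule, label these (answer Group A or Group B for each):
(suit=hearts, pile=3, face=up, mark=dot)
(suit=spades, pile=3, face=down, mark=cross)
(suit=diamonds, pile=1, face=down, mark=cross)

Group B, Group B, Group A

One predicate separates the groups cleanly: suit is diamonds.
(suit=hearts, pile=3, face=up, mark=dot) → suit is hearts → Group B. (suit=spades, pile=3, face=down, mark=cross) → suit is spades → Group B. (suit=diamonds, pile=1, face=down, mark=cross) → suit is diamonds → Group A.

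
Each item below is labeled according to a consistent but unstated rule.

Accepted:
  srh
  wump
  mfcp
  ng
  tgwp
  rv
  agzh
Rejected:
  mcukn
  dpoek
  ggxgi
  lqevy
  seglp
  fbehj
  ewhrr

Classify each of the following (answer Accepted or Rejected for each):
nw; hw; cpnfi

Accepted, Accepted, Rejected

Rule: length ≤ 4. This holds for each 'Accepted' example and fails for each 'Rejected' one.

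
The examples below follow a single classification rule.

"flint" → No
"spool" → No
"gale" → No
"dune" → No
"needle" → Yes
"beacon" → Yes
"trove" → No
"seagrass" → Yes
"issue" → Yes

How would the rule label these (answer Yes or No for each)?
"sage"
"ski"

All 'Yes' examples share one property — has ≥ 3 vowels — and every 'No' example lacks it.

No, No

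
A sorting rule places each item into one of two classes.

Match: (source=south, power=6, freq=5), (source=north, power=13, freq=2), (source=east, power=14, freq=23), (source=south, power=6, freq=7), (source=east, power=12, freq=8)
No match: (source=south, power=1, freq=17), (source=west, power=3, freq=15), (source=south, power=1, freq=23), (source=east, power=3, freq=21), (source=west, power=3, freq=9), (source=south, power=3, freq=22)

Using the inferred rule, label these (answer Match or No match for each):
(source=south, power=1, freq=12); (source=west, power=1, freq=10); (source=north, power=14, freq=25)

No match, No match, Match

The rule appears to be: power ≥ 6.
(source=south, power=1, freq=12) — power = 1, hence No match. (source=west, power=1, freq=10) — power = 1, hence No match. (source=north, power=14, freq=25) — power = 14, hence Match.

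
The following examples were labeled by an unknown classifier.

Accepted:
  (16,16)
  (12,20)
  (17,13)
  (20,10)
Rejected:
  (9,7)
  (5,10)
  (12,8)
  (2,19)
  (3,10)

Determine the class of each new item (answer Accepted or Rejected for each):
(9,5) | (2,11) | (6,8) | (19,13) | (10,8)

One predicate separates the groups cleanly: sum ≥ 30.
(9,5): Rejected (9+5 = 14). (2,11): Rejected (2+11 = 13). (6,8): Rejected (6+8 = 14). (19,13): Accepted (19+13 = 32). (10,8): Rejected (10+8 = 18).

Rejected, Rejected, Rejected, Accepted, Rejected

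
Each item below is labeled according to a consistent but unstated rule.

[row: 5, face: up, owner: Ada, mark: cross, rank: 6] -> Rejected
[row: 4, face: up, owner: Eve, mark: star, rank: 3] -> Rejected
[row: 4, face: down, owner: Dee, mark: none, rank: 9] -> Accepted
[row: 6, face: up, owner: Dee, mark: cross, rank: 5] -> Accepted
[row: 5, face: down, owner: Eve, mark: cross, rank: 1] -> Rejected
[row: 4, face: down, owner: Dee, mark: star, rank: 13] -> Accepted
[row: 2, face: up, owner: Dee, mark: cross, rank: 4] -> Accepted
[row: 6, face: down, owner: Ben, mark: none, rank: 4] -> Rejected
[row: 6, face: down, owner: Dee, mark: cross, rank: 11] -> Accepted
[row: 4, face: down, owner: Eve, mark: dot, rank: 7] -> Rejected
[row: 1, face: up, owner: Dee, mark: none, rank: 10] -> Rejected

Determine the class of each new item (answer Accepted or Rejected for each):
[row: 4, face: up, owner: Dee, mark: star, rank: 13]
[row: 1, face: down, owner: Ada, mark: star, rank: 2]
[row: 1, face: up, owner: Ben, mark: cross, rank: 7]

All 'Accepted' examples share one property — owner is Dee AND row ≥ 2 — and every 'Rejected' example lacks it.

Accepted, Rejected, Rejected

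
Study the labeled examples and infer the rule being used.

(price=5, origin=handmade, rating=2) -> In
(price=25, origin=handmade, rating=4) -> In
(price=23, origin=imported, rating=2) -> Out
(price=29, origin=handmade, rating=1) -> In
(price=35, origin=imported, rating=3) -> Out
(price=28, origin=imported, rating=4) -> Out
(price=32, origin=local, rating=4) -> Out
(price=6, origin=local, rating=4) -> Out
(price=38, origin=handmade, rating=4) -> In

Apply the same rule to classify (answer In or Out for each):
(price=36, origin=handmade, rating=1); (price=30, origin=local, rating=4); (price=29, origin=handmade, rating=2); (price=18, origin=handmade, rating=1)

In, Out, In, In

A rule that fits every label: origin is handmade — true of each 'In' example, false of each 'Out' one.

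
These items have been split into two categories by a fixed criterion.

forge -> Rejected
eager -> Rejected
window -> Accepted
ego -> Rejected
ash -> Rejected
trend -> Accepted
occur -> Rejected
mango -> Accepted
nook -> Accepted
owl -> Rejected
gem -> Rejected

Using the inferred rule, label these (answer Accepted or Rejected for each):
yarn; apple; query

Comparing the two groups points to one rule — contains 'n'.
yarn → has 'n' → Accepted. apple → no 'n' → Rejected. query → no 'n' → Rejected.

Accepted, Rejected, Rejected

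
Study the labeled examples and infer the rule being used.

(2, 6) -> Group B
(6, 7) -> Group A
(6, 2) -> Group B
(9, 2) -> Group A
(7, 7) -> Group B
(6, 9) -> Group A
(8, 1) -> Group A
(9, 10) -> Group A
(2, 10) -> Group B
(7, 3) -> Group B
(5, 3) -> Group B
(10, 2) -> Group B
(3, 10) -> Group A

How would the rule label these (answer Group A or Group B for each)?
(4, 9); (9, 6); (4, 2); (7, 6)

The pattern is that an item is 'Group A' exactly when: sum is odd.
(4, 9): Group A (4+9 = 13).
(9, 6): Group A (9+6 = 15).
(4, 2): Group B (4+2 = 6).
(7, 6): Group A (7+6 = 13).

Group A, Group A, Group B, Group A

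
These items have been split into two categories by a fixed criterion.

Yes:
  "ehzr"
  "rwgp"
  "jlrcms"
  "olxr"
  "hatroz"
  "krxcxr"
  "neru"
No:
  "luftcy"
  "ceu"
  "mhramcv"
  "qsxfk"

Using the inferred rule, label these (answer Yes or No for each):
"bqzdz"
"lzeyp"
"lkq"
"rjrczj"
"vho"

No, No, No, Yes, No

The distinguishing property — even length AND contains 'r' — holds for all the 'Yes' cases and none of the 'No' cases.
"bqzdz": length 5, no 'r' — does not fit, so No.
"lzeyp": length 5, no 'r' — does not fit, so No.
"lkq": length 3, no 'r' — does not fit, so No.
"rjrczj": length 6, has 'r' — qualifies, so Yes.
"vho": length 3, no 'r' — does not fit, so No.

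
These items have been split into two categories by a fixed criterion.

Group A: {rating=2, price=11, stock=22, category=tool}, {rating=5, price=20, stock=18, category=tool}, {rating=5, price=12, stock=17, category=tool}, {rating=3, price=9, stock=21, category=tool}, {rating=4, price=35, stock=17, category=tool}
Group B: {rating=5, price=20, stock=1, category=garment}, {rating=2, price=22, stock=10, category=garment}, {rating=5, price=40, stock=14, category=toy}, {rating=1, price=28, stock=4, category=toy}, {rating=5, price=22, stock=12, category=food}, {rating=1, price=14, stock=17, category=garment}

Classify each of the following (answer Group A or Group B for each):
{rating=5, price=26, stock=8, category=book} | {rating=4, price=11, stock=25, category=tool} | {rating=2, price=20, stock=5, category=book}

Group B, Group A, Group B

All 'Group A' examples share one property — category is tool — and every 'Group B' example lacks it.
{rating=5, price=26, stock=8, category=book} — category is book, hence Group B. {rating=4, price=11, stock=25, category=tool} — category is tool, hence Group A. {rating=2, price=20, stock=5, category=book} — category is book, hence Group B.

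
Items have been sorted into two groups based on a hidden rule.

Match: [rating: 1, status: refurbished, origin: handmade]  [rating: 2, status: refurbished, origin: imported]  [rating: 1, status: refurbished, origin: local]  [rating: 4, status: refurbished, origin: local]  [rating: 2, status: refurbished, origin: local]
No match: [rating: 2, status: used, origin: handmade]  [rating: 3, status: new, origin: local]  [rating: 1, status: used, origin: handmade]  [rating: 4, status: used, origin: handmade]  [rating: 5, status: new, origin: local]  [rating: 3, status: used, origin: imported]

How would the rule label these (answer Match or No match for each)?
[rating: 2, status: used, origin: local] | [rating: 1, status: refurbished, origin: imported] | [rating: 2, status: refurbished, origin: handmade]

No match, Match, Match

Rule: status is refurbished. This holds for each 'Match' example and fails for each 'No match' one.
[rating: 2, status: used, origin: local]: status is used, does not pass → No match.
[rating: 1, status: refurbished, origin: imported]: status is refurbished, satisfies this → Match.
[rating: 2, status: refurbished, origin: handmade]: status is refurbished, satisfies this → Match.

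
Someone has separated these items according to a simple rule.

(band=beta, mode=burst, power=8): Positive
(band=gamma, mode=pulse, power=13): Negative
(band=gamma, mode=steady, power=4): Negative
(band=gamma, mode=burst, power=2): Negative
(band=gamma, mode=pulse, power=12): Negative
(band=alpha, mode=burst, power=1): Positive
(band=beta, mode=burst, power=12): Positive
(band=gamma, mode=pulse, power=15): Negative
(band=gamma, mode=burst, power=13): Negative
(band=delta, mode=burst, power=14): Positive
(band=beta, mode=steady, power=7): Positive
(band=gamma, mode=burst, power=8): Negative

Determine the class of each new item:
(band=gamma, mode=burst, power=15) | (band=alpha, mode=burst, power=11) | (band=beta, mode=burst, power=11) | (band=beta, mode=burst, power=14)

Negative, Positive, Positive, Positive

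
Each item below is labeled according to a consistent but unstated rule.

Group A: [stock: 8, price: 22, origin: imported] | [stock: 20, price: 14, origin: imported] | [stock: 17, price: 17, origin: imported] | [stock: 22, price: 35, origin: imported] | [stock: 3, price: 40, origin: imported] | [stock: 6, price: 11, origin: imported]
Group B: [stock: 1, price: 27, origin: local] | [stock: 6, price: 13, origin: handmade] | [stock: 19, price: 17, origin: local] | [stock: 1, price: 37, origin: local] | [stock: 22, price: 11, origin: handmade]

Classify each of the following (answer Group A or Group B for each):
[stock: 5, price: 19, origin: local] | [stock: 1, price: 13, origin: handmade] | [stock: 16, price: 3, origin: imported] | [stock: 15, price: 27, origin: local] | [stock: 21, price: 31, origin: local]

Group B, Group B, Group A, Group B, Group B

One predicate separates the groups cleanly: origin is imported.
[stock: 5, price: 19, origin: local]: Group B (origin is local).
[stock: 1, price: 13, origin: handmade]: Group B (origin is handmade).
[stock: 16, price: 3, origin: imported]: Group A (origin is imported).
[stock: 15, price: 27, origin: local]: Group B (origin is local).
[stock: 21, price: 31, origin: local]: Group B (origin is local).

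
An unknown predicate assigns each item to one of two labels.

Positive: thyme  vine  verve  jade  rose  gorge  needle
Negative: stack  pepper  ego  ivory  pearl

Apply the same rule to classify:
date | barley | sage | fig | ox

Positive, Negative, Positive, Negative, Negative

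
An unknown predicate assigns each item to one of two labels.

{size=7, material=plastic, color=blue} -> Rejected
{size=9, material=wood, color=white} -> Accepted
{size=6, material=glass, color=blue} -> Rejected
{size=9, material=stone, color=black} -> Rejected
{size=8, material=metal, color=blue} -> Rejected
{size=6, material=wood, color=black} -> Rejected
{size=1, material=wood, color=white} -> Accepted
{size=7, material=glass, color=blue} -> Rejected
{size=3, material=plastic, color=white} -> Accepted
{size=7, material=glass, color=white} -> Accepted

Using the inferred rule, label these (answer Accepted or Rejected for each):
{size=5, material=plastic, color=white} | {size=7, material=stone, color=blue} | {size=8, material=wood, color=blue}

Every 'Accepted' example satisfies: color is white. None of the 'Rejected' examples do.

Accepted, Rejected, Rejected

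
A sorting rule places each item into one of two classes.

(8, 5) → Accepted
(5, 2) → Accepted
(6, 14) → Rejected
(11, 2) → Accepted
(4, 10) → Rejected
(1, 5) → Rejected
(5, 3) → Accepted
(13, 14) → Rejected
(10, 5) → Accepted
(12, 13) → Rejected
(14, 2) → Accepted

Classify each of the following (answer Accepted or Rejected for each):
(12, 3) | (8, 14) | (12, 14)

All 'Accepted' examples share one property — first > second — and every 'Rejected' example lacks it.

Accepted, Rejected, Rejected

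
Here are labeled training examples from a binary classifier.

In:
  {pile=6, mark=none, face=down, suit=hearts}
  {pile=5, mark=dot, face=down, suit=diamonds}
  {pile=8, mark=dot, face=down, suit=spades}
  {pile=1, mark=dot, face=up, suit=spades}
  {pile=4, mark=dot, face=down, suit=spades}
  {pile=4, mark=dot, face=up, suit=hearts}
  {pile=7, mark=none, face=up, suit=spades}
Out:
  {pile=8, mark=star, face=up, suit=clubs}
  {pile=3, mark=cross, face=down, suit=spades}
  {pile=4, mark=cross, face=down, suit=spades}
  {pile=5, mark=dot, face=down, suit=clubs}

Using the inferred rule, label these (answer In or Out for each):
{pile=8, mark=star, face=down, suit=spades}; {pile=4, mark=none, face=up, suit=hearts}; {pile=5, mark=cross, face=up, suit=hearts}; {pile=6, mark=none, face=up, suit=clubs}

In, In, Out, Out

'In' ⟺ mark is not cross AND suit is not clubs.
{pile=8, mark=star, face=down, suit=spades}: mark is star, suit is spades — qualifies, so In.
{pile=4, mark=none, face=up, suit=hearts}: mark is none, suit is hearts — qualifies, so In.
{pile=5, mark=cross, face=up, suit=hearts}: mark is cross, suit is hearts — doesn't match, so Out.
{pile=6, mark=none, face=up, suit=clubs}: mark is none, suit is clubs — doesn't match, so Out.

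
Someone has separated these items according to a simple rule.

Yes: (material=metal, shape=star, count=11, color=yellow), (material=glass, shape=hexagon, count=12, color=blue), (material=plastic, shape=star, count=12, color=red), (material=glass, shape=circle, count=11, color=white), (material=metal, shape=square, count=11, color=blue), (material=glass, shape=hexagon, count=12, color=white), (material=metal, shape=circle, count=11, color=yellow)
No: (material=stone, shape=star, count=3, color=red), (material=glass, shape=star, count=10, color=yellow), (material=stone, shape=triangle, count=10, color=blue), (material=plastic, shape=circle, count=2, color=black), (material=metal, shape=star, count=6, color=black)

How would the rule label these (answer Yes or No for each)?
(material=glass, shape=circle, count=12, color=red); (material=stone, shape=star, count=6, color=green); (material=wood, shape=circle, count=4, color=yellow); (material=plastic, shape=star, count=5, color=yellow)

Yes, No, No, No

The pattern is that an item is 'Yes' exactly when: count ≥ 11.
Yes: (material=glass, shape=circle, count=12, color=red), since count = 12.
No: (material=stone, shape=star, count=6, color=green), since count = 6.
No: (material=wood, shape=circle, count=4, color=yellow), since count = 4.
No: (material=plastic, shape=star, count=5, color=yellow), since count = 5.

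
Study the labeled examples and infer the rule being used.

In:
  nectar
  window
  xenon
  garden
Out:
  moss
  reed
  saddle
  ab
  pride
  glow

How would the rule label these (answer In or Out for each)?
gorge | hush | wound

Out, Out, In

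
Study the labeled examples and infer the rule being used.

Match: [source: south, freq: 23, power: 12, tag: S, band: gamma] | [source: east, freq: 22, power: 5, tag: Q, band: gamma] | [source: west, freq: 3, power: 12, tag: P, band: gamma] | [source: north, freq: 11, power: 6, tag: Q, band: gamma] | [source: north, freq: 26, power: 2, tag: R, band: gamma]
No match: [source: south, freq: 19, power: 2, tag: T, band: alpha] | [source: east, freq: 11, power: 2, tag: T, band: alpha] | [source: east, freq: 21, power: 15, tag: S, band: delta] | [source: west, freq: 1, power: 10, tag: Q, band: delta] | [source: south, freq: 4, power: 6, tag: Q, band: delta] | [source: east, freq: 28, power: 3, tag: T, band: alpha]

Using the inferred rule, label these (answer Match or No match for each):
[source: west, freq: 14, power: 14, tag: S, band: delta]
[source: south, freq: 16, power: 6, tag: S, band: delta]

The rule appears to be: band is gamma.

No match, No match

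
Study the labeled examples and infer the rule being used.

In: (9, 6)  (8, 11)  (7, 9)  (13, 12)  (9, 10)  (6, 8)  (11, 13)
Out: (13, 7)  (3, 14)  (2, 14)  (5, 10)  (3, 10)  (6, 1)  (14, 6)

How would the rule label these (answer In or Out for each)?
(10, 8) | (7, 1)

The classifier is using: |first − second| ≤ 3.

In, Out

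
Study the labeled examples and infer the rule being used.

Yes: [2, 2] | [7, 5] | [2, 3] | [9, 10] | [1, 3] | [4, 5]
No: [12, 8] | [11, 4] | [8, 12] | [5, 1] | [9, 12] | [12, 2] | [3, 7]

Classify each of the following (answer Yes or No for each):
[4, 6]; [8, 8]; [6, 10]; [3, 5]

Yes, Yes, No, Yes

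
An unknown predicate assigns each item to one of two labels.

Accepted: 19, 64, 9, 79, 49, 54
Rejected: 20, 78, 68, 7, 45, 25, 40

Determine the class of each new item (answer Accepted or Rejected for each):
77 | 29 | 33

The rule appears to be: ≡ 4 (mod 5).

Rejected, Accepted, Rejected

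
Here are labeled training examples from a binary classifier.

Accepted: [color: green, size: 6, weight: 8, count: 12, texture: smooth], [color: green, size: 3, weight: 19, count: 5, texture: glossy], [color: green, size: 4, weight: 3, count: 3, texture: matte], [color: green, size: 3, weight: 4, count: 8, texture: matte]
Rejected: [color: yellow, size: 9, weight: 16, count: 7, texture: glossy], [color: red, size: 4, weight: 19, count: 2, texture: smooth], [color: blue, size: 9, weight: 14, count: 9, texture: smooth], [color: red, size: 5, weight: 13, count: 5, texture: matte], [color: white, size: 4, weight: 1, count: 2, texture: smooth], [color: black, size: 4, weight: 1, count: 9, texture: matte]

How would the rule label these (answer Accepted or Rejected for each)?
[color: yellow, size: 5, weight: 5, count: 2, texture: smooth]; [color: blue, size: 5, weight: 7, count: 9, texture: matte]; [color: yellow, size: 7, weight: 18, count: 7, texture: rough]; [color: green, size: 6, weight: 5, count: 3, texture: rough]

Rejected, Rejected, Rejected, Accepted

The classifier is using: color is green.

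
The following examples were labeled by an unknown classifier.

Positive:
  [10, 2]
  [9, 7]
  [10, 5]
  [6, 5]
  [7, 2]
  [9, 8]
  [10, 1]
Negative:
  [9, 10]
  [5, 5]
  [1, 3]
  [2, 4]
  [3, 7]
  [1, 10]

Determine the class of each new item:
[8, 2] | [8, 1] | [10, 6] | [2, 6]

Positive, Positive, Positive, Negative

The classifier is using: first > second.
Positive: [8, 2], since 8 > 2. Positive: [8, 1], since 8 > 1. Positive: [10, 6], since 10 > 6. Negative: [2, 6], since 2 < 6.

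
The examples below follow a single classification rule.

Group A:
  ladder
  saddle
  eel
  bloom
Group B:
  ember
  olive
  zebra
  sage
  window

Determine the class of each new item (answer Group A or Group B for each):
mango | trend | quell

Group B, Group B, Group A

The rule appears to be: has a double letter.
mango: no doubled letter — does not pass, so Group B.
trend: no doubled letter — does not pass, so Group B.
quell: 'll' doubled — checks out, so Group A.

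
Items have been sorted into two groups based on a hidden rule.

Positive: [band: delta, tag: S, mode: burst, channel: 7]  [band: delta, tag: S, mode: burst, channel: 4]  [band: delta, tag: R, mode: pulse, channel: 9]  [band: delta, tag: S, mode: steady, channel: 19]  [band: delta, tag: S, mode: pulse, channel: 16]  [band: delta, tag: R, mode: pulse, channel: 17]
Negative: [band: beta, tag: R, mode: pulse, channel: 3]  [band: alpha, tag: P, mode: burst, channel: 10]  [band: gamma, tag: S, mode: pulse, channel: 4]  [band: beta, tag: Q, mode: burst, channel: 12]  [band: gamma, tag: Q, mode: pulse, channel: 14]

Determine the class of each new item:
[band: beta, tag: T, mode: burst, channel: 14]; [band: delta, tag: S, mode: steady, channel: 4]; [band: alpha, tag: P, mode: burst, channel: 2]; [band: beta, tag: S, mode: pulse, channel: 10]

Negative, Positive, Negative, Negative

The pattern is that an item is 'Positive' exactly when: band is delta.
[band: beta, tag: T, mode: burst, channel: 14]: band is beta — does not fit, so Negative.
[band: delta, tag: S, mode: steady, channel: 4]: band is delta — fits, so Positive.
[band: alpha, tag: P, mode: burst, channel: 2]: band is alpha — does not fit, so Negative.
[band: beta, tag: S, mode: pulse, channel: 10]: band is beta — does not fit, so Negative.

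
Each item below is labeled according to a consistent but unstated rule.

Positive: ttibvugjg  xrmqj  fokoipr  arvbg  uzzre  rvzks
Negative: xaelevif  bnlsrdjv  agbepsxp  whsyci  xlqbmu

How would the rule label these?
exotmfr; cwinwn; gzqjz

All 'Positive' examples share one property — odd length — and every 'Negative' example lacks it.
exotmfr: length 7 — checks out, so Positive.
cwinwn: length 6 — lacks this property, so Negative.
gzqjz: length 5 — checks out, so Positive.

Positive, Negative, Positive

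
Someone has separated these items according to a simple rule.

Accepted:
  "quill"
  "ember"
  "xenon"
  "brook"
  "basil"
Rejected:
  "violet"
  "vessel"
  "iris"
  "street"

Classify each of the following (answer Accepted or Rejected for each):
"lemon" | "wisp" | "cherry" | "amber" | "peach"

Accepted, Rejected, Rejected, Accepted, Accepted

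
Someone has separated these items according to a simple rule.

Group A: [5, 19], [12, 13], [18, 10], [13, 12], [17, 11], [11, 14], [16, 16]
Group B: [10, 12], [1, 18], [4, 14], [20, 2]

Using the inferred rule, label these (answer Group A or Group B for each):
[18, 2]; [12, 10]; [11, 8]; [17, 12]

A rule that fits every label: sum ≥ 24 — true of each 'Group A' example, false of each 'Group B' one.
[18, 2]: 18+2 = 20 — doesn't match, so Group B.
[12, 10]: 12+10 = 22 — doesn't match, so Group B.
[11, 8]: 11+8 = 19 — doesn't match, so Group B.
[17, 12]: 17+12 = 29 — checks out, so Group A.

Group B, Group B, Group B, Group A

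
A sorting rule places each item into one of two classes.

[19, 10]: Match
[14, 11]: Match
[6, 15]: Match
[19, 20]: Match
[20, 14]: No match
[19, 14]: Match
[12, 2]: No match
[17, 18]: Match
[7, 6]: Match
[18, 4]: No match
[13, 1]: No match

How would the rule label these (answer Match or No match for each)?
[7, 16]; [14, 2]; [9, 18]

One predicate separates the groups cleanly: sum is odd.
Match: [7, 16], since 7+16 = 23. No match: [14, 2], since 14+2 = 16. Match: [9, 18], since 9+18 = 27.

Match, No match, Match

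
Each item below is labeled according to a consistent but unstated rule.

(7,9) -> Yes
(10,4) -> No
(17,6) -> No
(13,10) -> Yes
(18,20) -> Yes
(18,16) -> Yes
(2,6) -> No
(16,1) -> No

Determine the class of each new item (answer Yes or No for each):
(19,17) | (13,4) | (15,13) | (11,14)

Yes, No, Yes, Yes

Every 'Yes' example satisfies: second ≥ 7. None of the 'No' examples do.
(19,17): second 17 — satisfies this, so Yes.
(13,4): second 4 — does not pass, so No.
(15,13): second 13 — satisfies this, so Yes.
(11,14): second 14 — satisfies this, so Yes.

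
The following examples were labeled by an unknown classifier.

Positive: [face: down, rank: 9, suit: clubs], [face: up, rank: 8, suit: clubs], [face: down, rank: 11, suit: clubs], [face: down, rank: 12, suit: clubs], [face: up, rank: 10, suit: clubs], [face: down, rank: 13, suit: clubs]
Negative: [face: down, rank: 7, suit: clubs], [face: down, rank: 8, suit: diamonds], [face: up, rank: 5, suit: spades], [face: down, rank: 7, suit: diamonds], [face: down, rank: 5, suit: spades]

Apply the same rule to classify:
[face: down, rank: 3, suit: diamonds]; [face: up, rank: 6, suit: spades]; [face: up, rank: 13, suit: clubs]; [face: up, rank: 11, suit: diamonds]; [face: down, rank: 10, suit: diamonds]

Rule: suit is clubs AND rank ≥ 8. This holds for each 'Positive' example and fails for each 'Negative' one.
[face: down, rank: 3, suit: diamonds]: Negative (suit is diamonds, rank = 3).
[face: up, rank: 6, suit: spades]: Negative (suit is spades, rank = 6).
[face: up, rank: 13, suit: clubs]: Positive (suit is clubs, rank = 13).
[face: up, rank: 11, suit: diamonds]: Negative (suit is diamonds, rank = 11).
[face: down, rank: 10, suit: diamonds]: Negative (suit is diamonds, rank = 10).

Negative, Negative, Positive, Negative, Negative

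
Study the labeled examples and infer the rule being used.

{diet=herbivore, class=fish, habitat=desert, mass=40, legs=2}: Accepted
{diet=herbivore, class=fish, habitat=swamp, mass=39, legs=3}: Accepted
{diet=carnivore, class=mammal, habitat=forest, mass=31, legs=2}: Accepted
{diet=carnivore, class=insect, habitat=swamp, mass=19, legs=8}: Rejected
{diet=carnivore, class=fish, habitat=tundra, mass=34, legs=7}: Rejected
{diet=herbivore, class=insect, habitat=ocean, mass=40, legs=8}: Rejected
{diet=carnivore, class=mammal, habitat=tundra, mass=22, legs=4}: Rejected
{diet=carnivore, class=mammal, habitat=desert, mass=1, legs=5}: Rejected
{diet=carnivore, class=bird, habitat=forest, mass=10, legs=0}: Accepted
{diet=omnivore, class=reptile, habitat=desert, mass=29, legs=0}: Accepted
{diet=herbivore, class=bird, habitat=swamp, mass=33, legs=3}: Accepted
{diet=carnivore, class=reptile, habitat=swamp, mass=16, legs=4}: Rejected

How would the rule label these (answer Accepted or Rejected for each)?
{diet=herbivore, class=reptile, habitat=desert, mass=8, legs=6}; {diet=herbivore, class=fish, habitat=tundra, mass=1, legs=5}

The classifier is using: legs ≤ 3.
{diet=herbivore, class=reptile, habitat=desert, mass=8, legs=6}: legs = 6, does not fit → Rejected.
{diet=herbivore, class=fish, habitat=tundra, mass=1, legs=5}: legs = 5, does not fit → Rejected.

Rejected, Rejected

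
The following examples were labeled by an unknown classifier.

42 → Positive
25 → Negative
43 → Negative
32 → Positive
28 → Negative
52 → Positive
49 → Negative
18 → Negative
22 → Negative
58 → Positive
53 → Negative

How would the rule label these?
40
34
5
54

The distinguishing property — even AND at least 32 — holds for all the 'Positive' cases and none of the 'Negative' cases.
40: Positive (40 is even, 40 ≥ 32).
34: Positive (34 is even, 34 ≥ 32).
5: Negative (5 is odd, 5 < 32).
54: Positive (54 is even, 54 ≥ 32).

Positive, Positive, Negative, Positive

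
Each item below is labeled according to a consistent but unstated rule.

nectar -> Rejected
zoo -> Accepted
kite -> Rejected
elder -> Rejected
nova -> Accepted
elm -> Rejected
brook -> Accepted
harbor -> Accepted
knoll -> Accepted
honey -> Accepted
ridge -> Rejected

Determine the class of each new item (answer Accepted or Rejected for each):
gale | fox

Rejected, Accepted

Rule: contains 'o'. This holds for each 'Accepted' example and fails for each 'Rejected' one.
gale: Rejected (no 'o'). fox: Accepted (has 'o').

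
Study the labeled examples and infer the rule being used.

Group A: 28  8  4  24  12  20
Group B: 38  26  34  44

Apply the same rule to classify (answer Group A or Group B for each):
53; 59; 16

Group B, Group B, Group A

Every 'Group A' example satisfies: multiple of 4 AND at most 28. None of the 'Group B' examples do.
53: 53 = 4·13 + 1, 53 > 28 — doesn't qualify, so Group B. 59: 59 = 4·14 + 3, 59 > 28 — doesn't qualify, so Group B. 16: 16 = 4·4, 16 ≤ 28 — satisfies this, so Group A.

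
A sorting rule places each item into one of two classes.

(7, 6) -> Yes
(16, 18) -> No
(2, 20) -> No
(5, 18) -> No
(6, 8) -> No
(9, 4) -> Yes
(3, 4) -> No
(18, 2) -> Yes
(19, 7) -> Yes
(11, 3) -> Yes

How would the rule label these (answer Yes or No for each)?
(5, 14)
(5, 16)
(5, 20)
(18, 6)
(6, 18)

Rule: first > second. This holds for each 'Yes' example and fails for each 'No' one.

No, No, No, Yes, No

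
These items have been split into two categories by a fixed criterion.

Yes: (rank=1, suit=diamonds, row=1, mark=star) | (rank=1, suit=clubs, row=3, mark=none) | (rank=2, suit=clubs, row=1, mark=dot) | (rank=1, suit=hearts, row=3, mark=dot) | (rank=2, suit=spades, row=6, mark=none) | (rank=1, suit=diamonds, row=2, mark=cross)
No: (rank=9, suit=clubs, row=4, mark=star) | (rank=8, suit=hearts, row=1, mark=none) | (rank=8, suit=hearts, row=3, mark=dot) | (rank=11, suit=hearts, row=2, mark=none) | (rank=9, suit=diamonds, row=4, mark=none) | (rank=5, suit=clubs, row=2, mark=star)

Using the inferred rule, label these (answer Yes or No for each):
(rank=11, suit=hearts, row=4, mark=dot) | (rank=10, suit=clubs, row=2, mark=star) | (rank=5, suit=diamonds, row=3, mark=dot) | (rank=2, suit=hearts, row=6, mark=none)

A rule that fits every label: rank ≤ 2 — true of each 'Yes' example, false of each 'No' one.
(rank=11, suit=hearts, row=4, mark=dot): rank = 11, doesn't qualify → No. (rank=10, suit=clubs, row=2, mark=star): rank = 10, doesn't qualify → No. (rank=5, suit=diamonds, row=3, mark=dot): rank = 5, doesn't qualify → No. (rank=2, suit=hearts, row=6, mark=none): rank = 2, satisfies this → Yes.

No, No, No, Yes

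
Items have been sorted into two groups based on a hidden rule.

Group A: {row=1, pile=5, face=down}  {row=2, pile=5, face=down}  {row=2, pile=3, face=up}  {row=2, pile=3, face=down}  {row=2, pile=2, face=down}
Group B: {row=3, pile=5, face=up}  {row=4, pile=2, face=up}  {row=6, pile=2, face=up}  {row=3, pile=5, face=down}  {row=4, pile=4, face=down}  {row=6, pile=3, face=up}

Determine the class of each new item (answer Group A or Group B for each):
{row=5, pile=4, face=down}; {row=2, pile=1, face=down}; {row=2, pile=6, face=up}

The pattern is that an item is 'Group A' exactly when: row ≤ 2.

Group B, Group A, Group A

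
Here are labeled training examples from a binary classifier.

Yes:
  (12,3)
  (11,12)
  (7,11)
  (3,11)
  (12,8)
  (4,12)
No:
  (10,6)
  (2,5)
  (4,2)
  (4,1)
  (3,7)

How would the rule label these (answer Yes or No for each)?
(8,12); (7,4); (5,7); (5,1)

'Yes' ⟺ max ≥ 11.
(8,12) — max 12, hence Yes.
(7,4) — max 7, hence No.
(5,7) — max 7, hence No.
(5,1) — max 5, hence No.

Yes, No, No, No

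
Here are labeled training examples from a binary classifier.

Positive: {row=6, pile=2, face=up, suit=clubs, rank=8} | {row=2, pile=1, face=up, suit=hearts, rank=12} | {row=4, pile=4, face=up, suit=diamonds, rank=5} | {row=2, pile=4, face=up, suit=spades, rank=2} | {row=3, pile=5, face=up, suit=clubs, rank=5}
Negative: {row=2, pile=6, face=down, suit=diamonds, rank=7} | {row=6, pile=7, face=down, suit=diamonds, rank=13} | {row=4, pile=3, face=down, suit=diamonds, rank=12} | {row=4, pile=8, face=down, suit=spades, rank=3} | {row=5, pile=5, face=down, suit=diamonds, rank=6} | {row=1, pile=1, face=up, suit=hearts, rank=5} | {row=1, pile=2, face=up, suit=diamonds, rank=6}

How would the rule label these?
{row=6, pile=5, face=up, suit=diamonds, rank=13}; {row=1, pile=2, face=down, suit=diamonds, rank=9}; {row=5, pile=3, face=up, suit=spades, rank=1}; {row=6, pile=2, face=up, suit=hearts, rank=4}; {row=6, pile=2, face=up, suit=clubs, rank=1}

Positive, Negative, Positive, Positive, Positive

A rule that fits every label: face is up AND row ≥ 2 — true of each 'Positive' example, false of each 'Negative' one.
{row=6, pile=5, face=up, suit=diamonds, rank=13} — face is up, row = 6, hence Positive. {row=1, pile=2, face=down, suit=diamonds, rank=9} — face is down, row = 1, hence Negative. {row=5, pile=3, face=up, suit=spades, rank=1} — face is up, row = 5, hence Positive. {row=6, pile=2, face=up, suit=hearts, rank=4} — face is up, row = 6, hence Positive. {row=6, pile=2, face=up, suit=clubs, rank=1} — face is up, row = 6, hence Positive.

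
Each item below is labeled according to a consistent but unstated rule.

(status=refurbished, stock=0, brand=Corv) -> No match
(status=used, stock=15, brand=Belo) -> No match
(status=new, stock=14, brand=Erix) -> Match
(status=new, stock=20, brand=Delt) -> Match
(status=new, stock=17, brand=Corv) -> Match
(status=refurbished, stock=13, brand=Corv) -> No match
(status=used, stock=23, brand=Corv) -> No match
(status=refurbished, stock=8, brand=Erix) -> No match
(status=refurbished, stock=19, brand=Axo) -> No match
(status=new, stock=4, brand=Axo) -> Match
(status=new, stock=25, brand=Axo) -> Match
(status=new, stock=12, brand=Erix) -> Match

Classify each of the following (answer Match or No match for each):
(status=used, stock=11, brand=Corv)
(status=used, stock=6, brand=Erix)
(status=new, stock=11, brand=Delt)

Looking at the examples, the only property every 'Match' case has and every 'No match' case lacks is: status is new.
(status=used, stock=11, brand=Corv): status is used — fails this test, so No match.
(status=used, stock=6, brand=Erix): status is used — fails this test, so No match.
(status=new, stock=11, brand=Delt): status is new — checks out, so Match.

No match, No match, Match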